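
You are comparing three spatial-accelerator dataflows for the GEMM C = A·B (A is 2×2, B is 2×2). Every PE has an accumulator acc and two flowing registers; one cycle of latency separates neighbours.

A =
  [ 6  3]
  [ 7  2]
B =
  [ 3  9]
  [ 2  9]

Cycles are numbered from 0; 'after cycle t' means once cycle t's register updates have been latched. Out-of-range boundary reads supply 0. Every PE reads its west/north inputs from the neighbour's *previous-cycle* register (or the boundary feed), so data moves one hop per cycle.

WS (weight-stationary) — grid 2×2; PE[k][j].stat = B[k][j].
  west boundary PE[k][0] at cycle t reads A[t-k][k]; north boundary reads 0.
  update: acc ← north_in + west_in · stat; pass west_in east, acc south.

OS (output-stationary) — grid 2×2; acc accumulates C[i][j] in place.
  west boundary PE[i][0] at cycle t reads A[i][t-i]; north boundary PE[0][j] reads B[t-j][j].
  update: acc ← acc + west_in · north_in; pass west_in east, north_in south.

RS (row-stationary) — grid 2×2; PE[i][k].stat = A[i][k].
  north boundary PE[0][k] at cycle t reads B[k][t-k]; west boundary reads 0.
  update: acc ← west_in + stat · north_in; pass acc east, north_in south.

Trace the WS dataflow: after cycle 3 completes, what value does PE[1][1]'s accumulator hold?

WS on a 2×2 grid — tracing PE[1][1] and its feeders:
  c0 r0c1: 0 / 0 / 0
  c0 r1c0: 0 / 0 / 0
  c0 r1c1: 0 / 0 / 0
  c1 r0c1: 54 / 6 / 54
  c1 r1c0: 24 / 3 / 24
  c1 r1c1: 0 / 0 / 0
  c2 r0c1: 63 / 7 / 63
  c2 r1c0: 25 / 2 / 25
  c2 r1c1: 81 / 3 / 81
  c3 r0c1: 0 / 0 / 0
  c3 r1c0: 0 / 0 / 0
  c3 r1c1: 81 / 2 / 81

PE[1][1].acc = 81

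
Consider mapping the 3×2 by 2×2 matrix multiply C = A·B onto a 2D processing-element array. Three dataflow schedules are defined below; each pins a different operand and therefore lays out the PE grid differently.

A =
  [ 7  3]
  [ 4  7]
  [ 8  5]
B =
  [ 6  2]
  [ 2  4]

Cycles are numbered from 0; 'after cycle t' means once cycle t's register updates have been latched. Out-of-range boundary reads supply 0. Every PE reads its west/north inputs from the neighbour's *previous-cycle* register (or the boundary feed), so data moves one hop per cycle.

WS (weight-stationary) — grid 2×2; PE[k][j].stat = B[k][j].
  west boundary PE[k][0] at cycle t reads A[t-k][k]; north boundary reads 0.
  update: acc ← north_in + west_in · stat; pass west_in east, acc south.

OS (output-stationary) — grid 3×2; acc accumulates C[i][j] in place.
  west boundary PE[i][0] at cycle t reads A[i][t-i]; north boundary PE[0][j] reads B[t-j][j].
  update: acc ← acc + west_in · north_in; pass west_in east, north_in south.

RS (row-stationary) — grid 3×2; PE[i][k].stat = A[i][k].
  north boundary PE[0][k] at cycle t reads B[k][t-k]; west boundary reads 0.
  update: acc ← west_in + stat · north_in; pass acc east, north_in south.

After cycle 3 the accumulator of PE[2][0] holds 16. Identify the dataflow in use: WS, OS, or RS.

— WS: 2×2 array has no PE[2][0].
OS [3×2] PE[2][0] across cycles:
  step 0 · PE2,0: acc=0; fwd→0 fwd↓0
  step 1 · PE2,0: acc=0; fwd→0 fwd↓0
  step 2 · PE2,0: acc=48; fwd→8 fwd↓6
  step 3 · PE2,0: acc=58; fwd→5 fwd↓2
RS [3×2] PE[2][0] across cycles:
  step 0 · PE2,0: acc=0; fwd→0 fwd↓0
  step 1 · PE2,0: acc=0; fwd→0 fwd↓0
  step 2 · PE2,0: acc=48; fwd→48 fwd↓6
  step 3 · PE2,0: acc=16; fwd→16 fwd↓2

dataflow = RS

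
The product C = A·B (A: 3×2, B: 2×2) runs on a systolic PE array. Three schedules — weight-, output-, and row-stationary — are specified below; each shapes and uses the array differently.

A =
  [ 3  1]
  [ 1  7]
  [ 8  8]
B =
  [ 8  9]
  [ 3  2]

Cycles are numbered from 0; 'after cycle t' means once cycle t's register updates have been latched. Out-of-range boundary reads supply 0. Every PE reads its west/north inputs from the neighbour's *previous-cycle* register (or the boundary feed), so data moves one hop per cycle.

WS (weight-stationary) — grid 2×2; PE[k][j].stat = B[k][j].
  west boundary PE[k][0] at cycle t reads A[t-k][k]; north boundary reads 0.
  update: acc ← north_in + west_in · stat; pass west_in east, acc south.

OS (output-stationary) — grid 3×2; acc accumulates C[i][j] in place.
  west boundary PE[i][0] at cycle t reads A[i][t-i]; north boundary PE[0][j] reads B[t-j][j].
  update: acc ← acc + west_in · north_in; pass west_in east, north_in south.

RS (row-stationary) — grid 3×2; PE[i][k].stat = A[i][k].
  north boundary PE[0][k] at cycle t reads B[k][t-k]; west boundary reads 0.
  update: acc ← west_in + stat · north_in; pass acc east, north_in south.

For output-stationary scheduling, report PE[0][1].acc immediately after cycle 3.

OS on a 3×2 grid — tracing PE[0][1] and its feeders:
  step 0 · PE0,0: acc=24; fwd→3 fwd↓8
  step 0 · PE0,1: acc=0; fwd→0 fwd↓0
  step 1 · PE0,0: acc=27; fwd→1 fwd↓3
  step 1 · PE0,1: acc=27; fwd→3 fwd↓9
  step 2 · PE0,0: acc=27; fwd→0 fwd↓0
  step 2 · PE0,1: acc=29; fwd→1 fwd↓2
  step 3 · PE0,0: acc=27; fwd→0 fwd↓0
  step 3 · PE0,1: acc=29; fwd→0 fwd↓0

PE[0][1].acc = 29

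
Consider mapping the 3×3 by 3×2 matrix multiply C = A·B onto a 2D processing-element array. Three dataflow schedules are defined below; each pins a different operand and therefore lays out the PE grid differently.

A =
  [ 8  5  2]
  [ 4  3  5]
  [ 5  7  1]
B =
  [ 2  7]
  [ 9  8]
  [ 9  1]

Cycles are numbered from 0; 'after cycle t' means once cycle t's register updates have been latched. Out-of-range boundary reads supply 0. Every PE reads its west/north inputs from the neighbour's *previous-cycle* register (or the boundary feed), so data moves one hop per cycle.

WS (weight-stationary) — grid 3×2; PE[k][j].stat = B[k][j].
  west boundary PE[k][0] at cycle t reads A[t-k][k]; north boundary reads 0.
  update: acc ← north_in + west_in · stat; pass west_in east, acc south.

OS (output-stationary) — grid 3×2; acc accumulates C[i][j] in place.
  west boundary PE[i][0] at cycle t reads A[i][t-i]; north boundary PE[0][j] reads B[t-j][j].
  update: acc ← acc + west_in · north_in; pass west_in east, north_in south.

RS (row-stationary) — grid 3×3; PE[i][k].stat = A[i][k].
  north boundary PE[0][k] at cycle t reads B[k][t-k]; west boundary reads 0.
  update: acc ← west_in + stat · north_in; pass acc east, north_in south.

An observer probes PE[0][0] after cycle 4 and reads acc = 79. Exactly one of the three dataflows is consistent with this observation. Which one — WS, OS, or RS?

dataflow = OS

WS [3×2] PE[0][0] across cycles:
  step 0 · PE0,0: acc=16; fwd→8 fwd↓16
  step 1 · PE0,0: acc=8; fwd→4 fwd↓8
  step 2 · PE0,0: acc=10; fwd→5 fwd↓10
  step 3 · PE0,0: acc=0; fwd→0 fwd↓0
  step 4 · PE0,0: acc=0; fwd→0 fwd↓0
OS [3×2] PE[0][0] across cycles:
  step 0 · PE0,0: acc=16; fwd→8 fwd↓2
  step 1 · PE0,0: acc=61; fwd→5 fwd↓9
  step 2 · PE0,0: acc=79; fwd→2 fwd↓9
  step 3 · PE0,0: acc=79; fwd→0 fwd↓0
  step 4 · PE0,0: acc=79; fwd→0 fwd↓0
RS [3×3] PE[0][0] across cycles:
  step 0 · PE0,0: acc=16; fwd→16 fwd↓2
  step 1 · PE0,0: acc=56; fwd→56 fwd↓7
  step 2 · PE0,0: acc=0; fwd→0 fwd↓0
  step 3 · PE0,0: acc=0; fwd→0 fwd↓0
  step 4 · PE0,0: acc=0; fwd→0 fwd↓0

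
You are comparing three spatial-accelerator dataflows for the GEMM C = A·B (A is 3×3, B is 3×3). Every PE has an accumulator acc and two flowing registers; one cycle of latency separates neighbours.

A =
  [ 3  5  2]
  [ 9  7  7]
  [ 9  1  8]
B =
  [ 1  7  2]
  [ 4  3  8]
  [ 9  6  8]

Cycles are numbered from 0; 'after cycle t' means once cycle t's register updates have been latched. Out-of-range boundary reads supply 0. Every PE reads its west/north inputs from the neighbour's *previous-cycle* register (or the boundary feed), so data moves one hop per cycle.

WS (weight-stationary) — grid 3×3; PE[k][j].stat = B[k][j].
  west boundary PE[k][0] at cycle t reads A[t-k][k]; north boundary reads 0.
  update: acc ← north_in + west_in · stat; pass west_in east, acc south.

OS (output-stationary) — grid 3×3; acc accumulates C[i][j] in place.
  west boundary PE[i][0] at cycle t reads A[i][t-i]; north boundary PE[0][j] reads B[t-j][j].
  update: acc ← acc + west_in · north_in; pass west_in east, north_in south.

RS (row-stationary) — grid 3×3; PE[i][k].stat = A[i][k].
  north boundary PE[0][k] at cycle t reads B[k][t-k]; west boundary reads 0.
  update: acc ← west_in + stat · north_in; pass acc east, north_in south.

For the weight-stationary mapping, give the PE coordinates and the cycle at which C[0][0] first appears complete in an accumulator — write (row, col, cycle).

(row, col, cycle) = (2, 0, 2)

Under WS, C[0][0] lands at PE[2][0]:
  c0 r2c0: 0 / 0 / 0
  c1 r2c0: 0 / 0 / 0
  c2 r2c0: 41 / 2 / 41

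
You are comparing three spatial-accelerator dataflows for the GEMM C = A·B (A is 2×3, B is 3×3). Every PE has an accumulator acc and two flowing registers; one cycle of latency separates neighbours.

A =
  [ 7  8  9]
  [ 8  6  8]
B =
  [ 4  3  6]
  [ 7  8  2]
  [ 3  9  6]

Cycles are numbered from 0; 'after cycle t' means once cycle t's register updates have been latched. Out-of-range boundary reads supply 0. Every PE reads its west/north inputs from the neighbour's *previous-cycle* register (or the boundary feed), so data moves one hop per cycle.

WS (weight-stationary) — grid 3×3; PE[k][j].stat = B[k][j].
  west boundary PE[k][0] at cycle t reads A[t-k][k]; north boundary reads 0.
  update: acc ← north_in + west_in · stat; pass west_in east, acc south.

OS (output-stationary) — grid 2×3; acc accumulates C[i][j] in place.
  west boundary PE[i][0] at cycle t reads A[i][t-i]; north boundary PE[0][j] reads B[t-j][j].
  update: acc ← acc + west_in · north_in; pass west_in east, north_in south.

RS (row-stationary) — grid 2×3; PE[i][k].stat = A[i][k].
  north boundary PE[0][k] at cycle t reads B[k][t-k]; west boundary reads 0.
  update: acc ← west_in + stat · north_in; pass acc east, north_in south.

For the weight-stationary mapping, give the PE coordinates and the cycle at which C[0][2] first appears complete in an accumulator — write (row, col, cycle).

WS — PE[2][2] is where C[0][2] collects:
  @0  [2,2]  acc 0  |  →0  ↓0
  @1  [2,2]  acc 0  |  →0  ↓0
  @2  [2,2]  acc 0  |  →0  ↓0
  @3  [2,2]  acc 0  |  →0  ↓0
  @4  [2,2]  acc 112  |  →9  ↓112

(row, col, cycle) = (2, 2, 4)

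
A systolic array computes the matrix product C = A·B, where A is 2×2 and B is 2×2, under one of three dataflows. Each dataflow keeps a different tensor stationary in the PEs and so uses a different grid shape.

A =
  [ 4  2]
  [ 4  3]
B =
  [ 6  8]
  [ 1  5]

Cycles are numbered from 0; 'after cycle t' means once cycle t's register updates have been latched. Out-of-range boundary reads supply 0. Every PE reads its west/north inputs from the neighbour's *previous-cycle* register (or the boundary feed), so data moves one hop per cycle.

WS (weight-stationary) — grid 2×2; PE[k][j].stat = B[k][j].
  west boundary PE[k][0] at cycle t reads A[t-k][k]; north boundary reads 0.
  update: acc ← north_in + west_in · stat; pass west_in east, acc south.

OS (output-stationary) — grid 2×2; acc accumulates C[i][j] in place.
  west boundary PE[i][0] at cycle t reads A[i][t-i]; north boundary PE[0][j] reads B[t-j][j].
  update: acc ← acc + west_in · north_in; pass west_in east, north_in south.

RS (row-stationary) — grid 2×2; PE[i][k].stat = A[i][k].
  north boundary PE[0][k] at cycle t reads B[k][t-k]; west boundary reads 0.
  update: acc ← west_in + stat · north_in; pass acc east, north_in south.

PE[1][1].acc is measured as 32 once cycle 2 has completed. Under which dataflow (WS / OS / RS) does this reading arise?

dataflow = OS

WS (2×2 grid), PE[1][1]:
  @0  [1,1]  acc 0  |  →0  ↓0
  @1  [1,1]  acc 0  |  →0  ↓0
  @2  [1,1]  acc 42  |  →2  ↓42
OS (2×2 grid), PE[1][1]:
  @0  [1,1]  acc 0  |  →0  ↓0
  @1  [1,1]  acc 0  |  →0  ↓0
  @2  [1,1]  acc 32  |  →4  ↓8
RS (2×2 grid), PE[1][1]:
  @0  [1,1]  acc 0  |  →0  ↓0
  @1  [1,1]  acc 0  |  →0  ↓0
  @2  [1,1]  acc 27  |  →27  ↓1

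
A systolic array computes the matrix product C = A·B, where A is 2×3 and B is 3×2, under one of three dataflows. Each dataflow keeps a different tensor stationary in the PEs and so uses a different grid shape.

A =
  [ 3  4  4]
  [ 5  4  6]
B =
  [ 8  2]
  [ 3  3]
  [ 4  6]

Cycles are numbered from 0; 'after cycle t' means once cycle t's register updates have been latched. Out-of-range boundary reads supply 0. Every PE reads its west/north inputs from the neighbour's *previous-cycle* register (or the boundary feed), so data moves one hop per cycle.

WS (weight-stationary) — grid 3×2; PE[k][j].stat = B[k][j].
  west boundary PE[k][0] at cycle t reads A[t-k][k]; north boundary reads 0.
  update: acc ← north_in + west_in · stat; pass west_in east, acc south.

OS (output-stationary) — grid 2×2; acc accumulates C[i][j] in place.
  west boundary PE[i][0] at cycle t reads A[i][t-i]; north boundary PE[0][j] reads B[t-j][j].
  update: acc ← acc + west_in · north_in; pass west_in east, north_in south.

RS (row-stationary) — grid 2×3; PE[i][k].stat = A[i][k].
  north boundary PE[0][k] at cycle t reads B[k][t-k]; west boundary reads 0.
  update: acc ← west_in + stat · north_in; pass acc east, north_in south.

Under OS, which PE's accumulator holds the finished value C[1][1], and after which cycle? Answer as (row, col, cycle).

(row, col, cycle) = (1, 1, 4)

Under OS, C[1][1] lands at PE[1][1]:
  after 0 — PE[1][1] acc=0, pass-E 0, pass-S 0
  after 1 — PE[1][1] acc=0, pass-E 0, pass-S 0
  after 2 — PE[1][1] acc=10, pass-E 5, pass-S 2
  after 3 — PE[1][1] acc=22, pass-E 4, pass-S 3
  after 4 — PE[1][1] acc=58, pass-E 6, pass-S 6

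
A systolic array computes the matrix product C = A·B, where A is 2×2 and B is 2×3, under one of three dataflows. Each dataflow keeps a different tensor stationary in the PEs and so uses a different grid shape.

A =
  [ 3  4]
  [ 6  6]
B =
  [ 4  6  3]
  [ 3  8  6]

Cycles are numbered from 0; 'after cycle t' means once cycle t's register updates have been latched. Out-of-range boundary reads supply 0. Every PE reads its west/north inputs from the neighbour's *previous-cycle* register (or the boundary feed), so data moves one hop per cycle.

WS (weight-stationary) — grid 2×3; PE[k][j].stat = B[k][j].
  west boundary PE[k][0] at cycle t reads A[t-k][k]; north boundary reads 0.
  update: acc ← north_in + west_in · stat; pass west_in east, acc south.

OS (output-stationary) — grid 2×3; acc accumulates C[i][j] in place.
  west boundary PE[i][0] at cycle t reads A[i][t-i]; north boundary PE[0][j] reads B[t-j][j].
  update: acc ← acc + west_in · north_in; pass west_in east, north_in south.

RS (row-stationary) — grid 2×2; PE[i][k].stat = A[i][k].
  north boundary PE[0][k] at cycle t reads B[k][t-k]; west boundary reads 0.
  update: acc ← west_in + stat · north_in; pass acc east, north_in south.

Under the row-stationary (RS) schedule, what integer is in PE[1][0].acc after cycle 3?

PE[1][0].acc = 18

Tracing RS — 2×2 array, target PE[1][0]:
  step 0 · PE0,0: acc=12; fwd→12 fwd↓4
  step 0 · PE1,0: acc=0; fwd→0 fwd↓0
  step 1 · PE0,0: acc=18; fwd→18 fwd↓6
  step 1 · PE1,0: acc=24; fwd→24 fwd↓4
  step 2 · PE0,0: acc=9; fwd→9 fwd↓3
  step 2 · PE1,0: acc=36; fwd→36 fwd↓6
  step 3 · PE0,0: acc=0; fwd→0 fwd↓0
  step 3 · PE1,0: acc=18; fwd→18 fwd↓3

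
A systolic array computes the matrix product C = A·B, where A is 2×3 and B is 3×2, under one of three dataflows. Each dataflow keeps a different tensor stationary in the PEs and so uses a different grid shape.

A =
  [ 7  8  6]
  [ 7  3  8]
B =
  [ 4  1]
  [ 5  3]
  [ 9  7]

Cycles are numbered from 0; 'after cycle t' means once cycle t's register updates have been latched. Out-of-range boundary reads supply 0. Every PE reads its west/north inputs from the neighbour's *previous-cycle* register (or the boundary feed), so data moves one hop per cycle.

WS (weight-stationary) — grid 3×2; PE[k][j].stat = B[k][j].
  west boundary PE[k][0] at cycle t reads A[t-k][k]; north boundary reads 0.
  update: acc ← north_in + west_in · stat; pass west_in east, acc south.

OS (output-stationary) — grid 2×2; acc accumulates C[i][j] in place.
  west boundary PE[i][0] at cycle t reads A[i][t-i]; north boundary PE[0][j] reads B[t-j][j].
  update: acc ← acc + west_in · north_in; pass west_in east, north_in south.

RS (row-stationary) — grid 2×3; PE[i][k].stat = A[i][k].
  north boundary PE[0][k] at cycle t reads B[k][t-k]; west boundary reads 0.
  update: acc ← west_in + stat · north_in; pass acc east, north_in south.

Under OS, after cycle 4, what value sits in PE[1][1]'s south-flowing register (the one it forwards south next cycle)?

OS (2×2). Following PE[1][1] plus its west/north inputs:
  after 0 — PE[0][1] acc=0, pass-E 0, pass-S 0
  after 0 — PE[1][0] acc=0, pass-E 0, pass-S 0
  after 0 — PE[1][1] acc=0, pass-E 0, pass-S 0
  after 1 — PE[0][1] acc=7, pass-E 7, pass-S 1
  after 1 — PE[1][0] acc=28, pass-E 7, pass-S 4
  after 1 — PE[1][1] acc=0, pass-E 0, pass-S 0
  after 2 — PE[0][1] acc=31, pass-E 8, pass-S 3
  after 2 — PE[1][0] acc=43, pass-E 3, pass-S 5
  after 2 — PE[1][1] acc=7, pass-E 7, pass-S 1
  after 3 — PE[0][1] acc=73, pass-E 6, pass-S 7
  after 3 — PE[1][0] acc=115, pass-E 8, pass-S 9
  after 3 — PE[1][1] acc=16, pass-E 3, pass-S 3
  after 4 — PE[0][1] acc=73, pass-E 0, pass-S 0
  after 4 — PE[1][0] acc=115, pass-E 0, pass-S 0
  after 4 — PE[1][1] acc=72, pass-E 8, pass-S 7

register = 7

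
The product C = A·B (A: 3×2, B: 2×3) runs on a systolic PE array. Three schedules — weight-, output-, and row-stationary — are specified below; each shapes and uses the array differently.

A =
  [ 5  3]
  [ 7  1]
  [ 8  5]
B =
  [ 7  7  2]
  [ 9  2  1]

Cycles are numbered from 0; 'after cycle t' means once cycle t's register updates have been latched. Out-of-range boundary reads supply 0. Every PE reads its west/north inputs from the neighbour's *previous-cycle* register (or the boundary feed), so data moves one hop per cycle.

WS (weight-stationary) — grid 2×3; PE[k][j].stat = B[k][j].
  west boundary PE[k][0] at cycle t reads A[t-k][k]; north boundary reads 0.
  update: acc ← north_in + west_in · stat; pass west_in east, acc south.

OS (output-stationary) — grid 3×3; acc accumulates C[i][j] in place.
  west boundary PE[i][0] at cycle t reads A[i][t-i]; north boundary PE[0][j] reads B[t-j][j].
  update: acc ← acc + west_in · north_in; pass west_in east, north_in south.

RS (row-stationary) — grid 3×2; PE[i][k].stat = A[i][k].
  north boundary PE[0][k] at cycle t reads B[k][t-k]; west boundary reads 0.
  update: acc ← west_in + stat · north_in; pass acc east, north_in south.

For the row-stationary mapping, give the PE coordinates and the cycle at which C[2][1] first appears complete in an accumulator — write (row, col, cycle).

(row, col, cycle) = (2, 1, 4)

RS: C[2][1] accumulates in PE[2][1]:
  c0 r2c1: 0 / 0 / 0
  c1 r2c1: 0 / 0 / 0
  c2 r2c1: 0 / 0 / 0
  c3 r2c1: 101 / 101 / 9
  c4 r2c1: 66 / 66 / 2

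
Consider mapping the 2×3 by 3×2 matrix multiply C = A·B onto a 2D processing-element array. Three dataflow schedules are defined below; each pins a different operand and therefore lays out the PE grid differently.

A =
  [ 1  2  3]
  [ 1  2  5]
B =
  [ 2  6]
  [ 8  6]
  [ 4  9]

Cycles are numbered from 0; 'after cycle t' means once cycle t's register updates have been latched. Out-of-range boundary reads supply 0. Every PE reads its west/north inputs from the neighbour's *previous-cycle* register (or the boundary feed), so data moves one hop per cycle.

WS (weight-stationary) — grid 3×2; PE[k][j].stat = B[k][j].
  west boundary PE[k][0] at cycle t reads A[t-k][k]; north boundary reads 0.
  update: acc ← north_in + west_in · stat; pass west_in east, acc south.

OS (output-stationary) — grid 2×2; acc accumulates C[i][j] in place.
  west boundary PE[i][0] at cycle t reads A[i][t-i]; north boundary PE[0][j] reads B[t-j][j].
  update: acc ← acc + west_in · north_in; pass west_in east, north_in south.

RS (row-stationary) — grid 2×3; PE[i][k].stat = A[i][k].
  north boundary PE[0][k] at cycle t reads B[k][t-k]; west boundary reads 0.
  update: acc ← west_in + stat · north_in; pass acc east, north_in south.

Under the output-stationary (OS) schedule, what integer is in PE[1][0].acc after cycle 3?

OS 2×2: PE[1][0] cycle-by-cycle (with neighbour feeds):
  c0 r0c0: 2 / 1 / 2
  c0 r1c0: 0 / 0 / 0
  c1 r0c0: 18 / 2 / 8
  c1 r1c0: 2 / 1 / 2
  c2 r0c0: 30 / 3 / 4
  c2 r1c0: 18 / 2 / 8
  c3 r0c0: 30 / 0 / 0
  c3 r1c0: 38 / 5 / 4

PE[1][0].acc = 38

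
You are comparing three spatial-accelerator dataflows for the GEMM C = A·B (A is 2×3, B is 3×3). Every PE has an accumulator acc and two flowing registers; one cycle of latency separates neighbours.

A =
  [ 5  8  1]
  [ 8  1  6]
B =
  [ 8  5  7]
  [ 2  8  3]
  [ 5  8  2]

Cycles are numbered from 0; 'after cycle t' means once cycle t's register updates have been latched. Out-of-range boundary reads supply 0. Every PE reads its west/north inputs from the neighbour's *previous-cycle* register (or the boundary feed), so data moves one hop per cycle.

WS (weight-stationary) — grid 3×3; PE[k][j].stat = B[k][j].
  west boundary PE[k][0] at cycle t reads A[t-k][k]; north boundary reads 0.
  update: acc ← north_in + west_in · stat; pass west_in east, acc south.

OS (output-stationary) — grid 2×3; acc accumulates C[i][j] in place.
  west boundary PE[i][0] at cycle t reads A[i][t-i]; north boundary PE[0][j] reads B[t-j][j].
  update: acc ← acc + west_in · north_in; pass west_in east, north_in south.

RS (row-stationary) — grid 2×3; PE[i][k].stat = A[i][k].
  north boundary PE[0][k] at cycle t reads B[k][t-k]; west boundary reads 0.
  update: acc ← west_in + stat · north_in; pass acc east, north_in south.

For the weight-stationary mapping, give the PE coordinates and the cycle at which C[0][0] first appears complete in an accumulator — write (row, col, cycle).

WS — PE[2][0] is where C[0][0] collects:
  cycle 0: PE[2][0] → acc 0, east 0, south 0
  cycle 1: PE[2][0] → acc 0, east 0, south 0
  cycle 2: PE[2][0] → acc 61, east 1, south 61

(row, col, cycle) = (2, 0, 2)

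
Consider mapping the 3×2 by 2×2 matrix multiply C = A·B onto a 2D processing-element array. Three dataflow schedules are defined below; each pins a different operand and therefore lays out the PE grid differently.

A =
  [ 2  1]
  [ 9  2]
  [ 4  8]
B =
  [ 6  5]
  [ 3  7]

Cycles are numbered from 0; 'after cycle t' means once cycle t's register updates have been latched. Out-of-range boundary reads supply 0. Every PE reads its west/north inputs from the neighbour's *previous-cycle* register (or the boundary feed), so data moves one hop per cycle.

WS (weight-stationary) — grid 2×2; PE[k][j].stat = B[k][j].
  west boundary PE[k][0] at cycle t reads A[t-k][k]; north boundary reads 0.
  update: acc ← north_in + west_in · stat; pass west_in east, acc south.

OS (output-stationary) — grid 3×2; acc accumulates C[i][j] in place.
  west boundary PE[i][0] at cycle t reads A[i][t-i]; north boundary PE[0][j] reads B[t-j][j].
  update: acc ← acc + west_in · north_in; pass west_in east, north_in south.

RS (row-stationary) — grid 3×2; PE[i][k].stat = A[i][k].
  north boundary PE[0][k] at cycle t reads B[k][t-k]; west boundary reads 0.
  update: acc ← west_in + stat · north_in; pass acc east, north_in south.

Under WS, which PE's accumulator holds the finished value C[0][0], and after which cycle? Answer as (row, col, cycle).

Under WS, C[0][0] lands at PE[1][0]:
  after 0 — PE[1][0] acc=0, pass-E 0, pass-S 0
  after 1 — PE[1][0] acc=15, pass-E 1, pass-S 15

(row, col, cycle) = (1, 0, 1)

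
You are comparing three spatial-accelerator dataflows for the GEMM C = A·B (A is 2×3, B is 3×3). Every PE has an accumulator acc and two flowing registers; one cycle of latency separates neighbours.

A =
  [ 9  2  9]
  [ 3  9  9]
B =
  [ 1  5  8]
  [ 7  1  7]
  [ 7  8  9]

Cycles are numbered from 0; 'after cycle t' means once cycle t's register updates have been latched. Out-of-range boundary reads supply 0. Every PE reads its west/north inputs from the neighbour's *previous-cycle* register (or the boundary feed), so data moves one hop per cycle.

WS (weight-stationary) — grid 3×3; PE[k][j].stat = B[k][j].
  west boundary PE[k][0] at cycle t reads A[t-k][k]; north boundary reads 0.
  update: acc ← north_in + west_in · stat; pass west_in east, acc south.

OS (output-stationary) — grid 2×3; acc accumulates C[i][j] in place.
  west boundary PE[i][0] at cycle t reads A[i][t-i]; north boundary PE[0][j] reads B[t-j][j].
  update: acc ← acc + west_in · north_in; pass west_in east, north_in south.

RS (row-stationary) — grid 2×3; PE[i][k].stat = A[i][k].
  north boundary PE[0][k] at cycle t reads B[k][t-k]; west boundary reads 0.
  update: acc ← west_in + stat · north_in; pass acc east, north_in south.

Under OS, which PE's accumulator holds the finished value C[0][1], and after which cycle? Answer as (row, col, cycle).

(row, col, cycle) = (0, 1, 3)

OS: C[0][1] accumulates in PE[0][1]:
  after 0 — PE[0][1] acc=0, pass-E 0, pass-S 0
  after 1 — PE[0][1] acc=45, pass-E 9, pass-S 5
  after 2 — PE[0][1] acc=47, pass-E 2, pass-S 1
  after 3 — PE[0][1] acc=119, pass-E 9, pass-S 8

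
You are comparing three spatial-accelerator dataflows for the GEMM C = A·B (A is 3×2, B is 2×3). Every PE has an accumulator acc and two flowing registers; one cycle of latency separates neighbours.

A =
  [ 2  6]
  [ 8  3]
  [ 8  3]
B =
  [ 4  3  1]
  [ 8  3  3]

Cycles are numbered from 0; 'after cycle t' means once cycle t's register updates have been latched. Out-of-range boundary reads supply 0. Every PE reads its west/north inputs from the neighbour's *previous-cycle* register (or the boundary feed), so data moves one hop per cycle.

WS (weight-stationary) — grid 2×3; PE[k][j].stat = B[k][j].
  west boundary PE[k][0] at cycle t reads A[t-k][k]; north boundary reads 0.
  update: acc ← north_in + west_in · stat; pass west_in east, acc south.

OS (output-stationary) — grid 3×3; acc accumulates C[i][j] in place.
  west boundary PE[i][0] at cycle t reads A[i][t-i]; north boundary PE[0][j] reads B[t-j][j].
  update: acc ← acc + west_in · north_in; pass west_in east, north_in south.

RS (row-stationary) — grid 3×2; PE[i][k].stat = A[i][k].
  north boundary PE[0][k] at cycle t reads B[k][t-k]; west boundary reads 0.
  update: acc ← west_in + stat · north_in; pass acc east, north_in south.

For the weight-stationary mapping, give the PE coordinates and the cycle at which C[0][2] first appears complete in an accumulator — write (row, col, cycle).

(row, col, cycle) = (1, 2, 3)

Under WS, C[0][2] lands at PE[1][2]:
  @0  [1,2]  acc 0  |  →0  ↓0
  @1  [1,2]  acc 0  |  →0  ↓0
  @2  [1,2]  acc 0  |  →0  ↓0
  @3  [1,2]  acc 20  |  →6  ↓20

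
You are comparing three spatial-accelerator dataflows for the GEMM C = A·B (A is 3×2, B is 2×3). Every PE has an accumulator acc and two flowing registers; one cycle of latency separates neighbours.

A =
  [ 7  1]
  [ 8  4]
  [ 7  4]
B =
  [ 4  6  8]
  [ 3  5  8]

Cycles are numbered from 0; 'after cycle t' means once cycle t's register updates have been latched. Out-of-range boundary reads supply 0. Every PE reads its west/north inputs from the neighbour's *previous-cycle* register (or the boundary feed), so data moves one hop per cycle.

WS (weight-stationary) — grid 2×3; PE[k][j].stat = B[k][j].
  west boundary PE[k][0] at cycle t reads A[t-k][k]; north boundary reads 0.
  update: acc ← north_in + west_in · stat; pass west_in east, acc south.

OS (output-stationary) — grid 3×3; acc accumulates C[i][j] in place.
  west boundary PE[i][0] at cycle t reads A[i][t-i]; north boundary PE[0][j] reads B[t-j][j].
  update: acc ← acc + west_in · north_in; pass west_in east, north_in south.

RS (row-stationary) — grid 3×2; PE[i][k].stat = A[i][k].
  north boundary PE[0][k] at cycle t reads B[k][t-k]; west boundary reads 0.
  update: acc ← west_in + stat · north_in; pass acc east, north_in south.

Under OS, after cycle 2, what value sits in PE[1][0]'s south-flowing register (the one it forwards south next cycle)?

Tracing OS — 3×3 array, target PE[1][0]:
  t=0 PE[0][0]: acc=28 h=7 v=4
  t=0 PE[1][0]: acc=0 h=0 v=0
  t=1 PE[0][0]: acc=31 h=1 v=3
  t=1 PE[1][0]: acc=32 h=8 v=4
  t=2 PE[0][0]: acc=31 h=0 v=0
  t=2 PE[1][0]: acc=44 h=4 v=3

register = 3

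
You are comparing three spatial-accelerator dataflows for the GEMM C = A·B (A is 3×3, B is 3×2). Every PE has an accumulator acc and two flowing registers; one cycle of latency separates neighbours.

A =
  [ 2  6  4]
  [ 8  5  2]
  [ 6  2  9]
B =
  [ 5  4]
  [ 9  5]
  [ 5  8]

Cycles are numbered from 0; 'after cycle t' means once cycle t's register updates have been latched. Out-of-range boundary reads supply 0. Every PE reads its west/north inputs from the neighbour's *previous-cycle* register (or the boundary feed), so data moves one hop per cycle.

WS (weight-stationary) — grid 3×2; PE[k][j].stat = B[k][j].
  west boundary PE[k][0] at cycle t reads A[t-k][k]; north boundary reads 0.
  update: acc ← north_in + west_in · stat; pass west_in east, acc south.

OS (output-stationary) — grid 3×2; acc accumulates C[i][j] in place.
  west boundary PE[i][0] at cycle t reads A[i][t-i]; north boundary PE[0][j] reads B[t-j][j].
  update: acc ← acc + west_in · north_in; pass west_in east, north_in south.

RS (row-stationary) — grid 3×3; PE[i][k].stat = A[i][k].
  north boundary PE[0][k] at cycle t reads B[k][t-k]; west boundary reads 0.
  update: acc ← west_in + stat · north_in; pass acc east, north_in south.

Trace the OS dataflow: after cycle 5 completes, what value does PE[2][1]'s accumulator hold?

Tracing OS — 3×2 array, target PE[2][1]:
  c0 r1c1: 0 / 0 / 0
  c0 r2c0: 0 / 0 / 0
  c0 r2c1: 0 / 0 / 0
  c1 r1c1: 0 / 0 / 0
  c1 r2c0: 0 / 0 / 0
  c1 r2c1: 0 / 0 / 0
  c2 r1c1: 32 / 8 / 4
  c2 r2c0: 30 / 6 / 5
  c2 r2c1: 0 / 0 / 0
  c3 r1c1: 57 / 5 / 5
  c3 r2c0: 48 / 2 / 9
  c3 r2c1: 24 / 6 / 4
  c4 r1c1: 73 / 2 / 8
  c4 r2c0: 93 / 9 / 5
  c4 r2c1: 34 / 2 / 5
  c5 r1c1: 73 / 0 / 0
  c5 r2c0: 93 / 0 / 0
  c5 r2c1: 106 / 9 / 8

PE[2][1].acc = 106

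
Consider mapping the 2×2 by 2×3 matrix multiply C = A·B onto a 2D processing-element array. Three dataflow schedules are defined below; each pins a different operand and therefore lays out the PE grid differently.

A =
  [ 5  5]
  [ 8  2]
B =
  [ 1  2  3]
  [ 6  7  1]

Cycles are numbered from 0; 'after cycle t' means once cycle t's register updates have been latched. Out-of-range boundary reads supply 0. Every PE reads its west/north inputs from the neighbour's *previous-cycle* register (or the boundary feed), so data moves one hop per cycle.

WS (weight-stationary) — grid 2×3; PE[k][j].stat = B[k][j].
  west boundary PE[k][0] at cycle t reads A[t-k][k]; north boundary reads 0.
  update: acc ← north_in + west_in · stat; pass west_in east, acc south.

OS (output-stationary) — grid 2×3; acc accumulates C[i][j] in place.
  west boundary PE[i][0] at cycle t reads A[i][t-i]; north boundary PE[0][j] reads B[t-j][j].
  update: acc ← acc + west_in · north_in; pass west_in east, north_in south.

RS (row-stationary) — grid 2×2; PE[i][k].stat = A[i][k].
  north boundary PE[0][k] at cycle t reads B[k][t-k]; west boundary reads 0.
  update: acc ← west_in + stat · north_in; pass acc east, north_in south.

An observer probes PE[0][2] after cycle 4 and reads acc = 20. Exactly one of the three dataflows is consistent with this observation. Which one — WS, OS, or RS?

WS [2×3] PE[0][2] across cycles:
  [0] (0,2) acc=0 (h:0 v:0)
  [1] (0,2) acc=0 (h:0 v:0)
  [2] (0,2) acc=15 (h:5 v:15)
  [3] (0,2) acc=24 (h:8 v:24)
  [4] (0,2) acc=0 (h:0 v:0)
OS [2×3] PE[0][2] across cycles:
  [0] (0,2) acc=0 (h:0 v:0)
  [1] (0,2) acc=0 (h:0 v:0)
  [2] (0,2) acc=15 (h:5 v:3)
  [3] (0,2) acc=20 (h:5 v:1)
  [4] (0,2) acc=20 (h:0 v:0)
— RS: 2×2 array has no PE[0][2].

dataflow = OS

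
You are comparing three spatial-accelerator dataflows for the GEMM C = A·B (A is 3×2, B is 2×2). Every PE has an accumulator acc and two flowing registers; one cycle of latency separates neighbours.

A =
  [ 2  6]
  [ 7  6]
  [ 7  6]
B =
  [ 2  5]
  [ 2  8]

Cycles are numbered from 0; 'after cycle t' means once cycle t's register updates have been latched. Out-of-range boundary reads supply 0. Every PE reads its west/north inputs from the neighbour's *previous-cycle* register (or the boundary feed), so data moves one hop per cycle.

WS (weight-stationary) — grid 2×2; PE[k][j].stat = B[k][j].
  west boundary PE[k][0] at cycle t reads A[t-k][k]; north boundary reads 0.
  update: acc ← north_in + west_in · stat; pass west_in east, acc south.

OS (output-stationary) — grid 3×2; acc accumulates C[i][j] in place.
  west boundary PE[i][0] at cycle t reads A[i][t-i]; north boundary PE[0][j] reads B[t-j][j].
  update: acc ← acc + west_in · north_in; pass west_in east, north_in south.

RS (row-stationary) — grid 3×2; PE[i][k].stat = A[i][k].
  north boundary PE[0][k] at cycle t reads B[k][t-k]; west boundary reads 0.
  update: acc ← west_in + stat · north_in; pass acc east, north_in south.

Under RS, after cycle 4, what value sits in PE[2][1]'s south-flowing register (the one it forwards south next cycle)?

RS 3×2: PE[2][1] cycle-by-cycle (with neighbour feeds):
  cycle 0: PE[1][1] → acc 0, east 0, south 0
  cycle 0: PE[2][0] → acc 0, east 0, south 0
  cycle 0: PE[2][1] → acc 0, east 0, south 0
  cycle 1: PE[1][1] → acc 0, east 0, south 0
  cycle 1: PE[2][0] → acc 0, east 0, south 0
  cycle 1: PE[2][1] → acc 0, east 0, south 0
  cycle 2: PE[1][1] → acc 26, east 26, south 2
  cycle 2: PE[2][0] → acc 14, east 14, south 2
  cycle 2: PE[2][1] → acc 0, east 0, south 0
  cycle 3: PE[1][1] → acc 83, east 83, south 8
  cycle 3: PE[2][0] → acc 35, east 35, south 5
  cycle 3: PE[2][1] → acc 26, east 26, south 2
  cycle 4: PE[1][1] → acc 0, east 0, south 0
  cycle 4: PE[2][0] → acc 0, east 0, south 0
  cycle 4: PE[2][1] → acc 83, east 83, south 8

register = 8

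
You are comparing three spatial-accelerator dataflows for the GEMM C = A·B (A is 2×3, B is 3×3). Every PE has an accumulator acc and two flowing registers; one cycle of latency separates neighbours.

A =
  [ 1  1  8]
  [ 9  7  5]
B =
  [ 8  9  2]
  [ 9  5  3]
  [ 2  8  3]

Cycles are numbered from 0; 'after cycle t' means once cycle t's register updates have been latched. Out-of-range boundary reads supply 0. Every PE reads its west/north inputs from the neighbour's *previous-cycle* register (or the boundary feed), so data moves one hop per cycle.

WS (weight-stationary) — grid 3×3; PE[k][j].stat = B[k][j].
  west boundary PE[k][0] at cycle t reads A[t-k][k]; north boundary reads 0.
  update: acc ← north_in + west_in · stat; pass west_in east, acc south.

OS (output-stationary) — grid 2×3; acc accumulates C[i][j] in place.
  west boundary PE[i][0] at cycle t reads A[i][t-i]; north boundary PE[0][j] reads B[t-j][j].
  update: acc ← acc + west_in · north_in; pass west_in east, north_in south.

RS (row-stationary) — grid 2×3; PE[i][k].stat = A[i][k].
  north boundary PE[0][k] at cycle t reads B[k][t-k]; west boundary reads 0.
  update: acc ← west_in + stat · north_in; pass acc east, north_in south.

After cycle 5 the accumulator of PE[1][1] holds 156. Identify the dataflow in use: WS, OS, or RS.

Under WS (3×3), PE[1][1]:
  t=0 PE[1][1]: acc=0 h=0 v=0
  t=1 PE[1][1]: acc=0 h=0 v=0
  t=2 PE[1][1]: acc=14 h=1 v=14
  t=3 PE[1][1]: acc=116 h=7 v=116
  t=4 PE[1][1]: acc=0 h=0 v=0
  t=5 PE[1][1]: acc=0 h=0 v=0
Under OS (2×3), PE[1][1]:
  t=0 PE[1][1]: acc=0 h=0 v=0
  t=1 PE[1][1]: acc=0 h=0 v=0
  t=2 PE[1][1]: acc=81 h=9 v=9
  t=3 PE[1][1]: acc=116 h=7 v=5
  t=4 PE[1][1]: acc=156 h=5 v=8
  t=5 PE[1][1]: acc=156 h=0 v=0
Under RS (2×3), PE[1][1]:
  t=0 PE[1][1]: acc=0 h=0 v=0
  t=1 PE[1][1]: acc=0 h=0 v=0
  t=2 PE[1][1]: acc=135 h=135 v=9
  t=3 PE[1][1]: acc=116 h=116 v=5
  t=4 PE[1][1]: acc=39 h=39 v=3
  t=5 PE[1][1]: acc=0 h=0 v=0

dataflow = OS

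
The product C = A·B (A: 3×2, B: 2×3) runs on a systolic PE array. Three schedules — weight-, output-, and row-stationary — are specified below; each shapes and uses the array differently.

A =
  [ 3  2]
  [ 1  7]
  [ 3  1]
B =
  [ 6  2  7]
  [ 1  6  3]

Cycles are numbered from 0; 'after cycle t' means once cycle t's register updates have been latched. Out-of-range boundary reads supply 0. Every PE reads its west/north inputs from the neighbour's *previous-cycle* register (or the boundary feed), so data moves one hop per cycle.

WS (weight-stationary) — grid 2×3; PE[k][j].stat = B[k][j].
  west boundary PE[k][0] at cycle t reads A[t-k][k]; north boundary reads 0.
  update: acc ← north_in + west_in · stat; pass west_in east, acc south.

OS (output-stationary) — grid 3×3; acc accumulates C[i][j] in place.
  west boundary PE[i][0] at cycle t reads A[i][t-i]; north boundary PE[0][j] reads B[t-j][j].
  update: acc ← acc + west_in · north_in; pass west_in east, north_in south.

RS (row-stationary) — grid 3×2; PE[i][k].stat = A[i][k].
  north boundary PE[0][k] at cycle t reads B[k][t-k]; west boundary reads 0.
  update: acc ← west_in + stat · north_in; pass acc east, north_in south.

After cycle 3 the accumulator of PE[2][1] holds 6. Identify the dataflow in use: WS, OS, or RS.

WS: PE[2][1] is outside its 2×3 grid.
OS [3×3] PE[2][1] across cycles:
  @0  [2,1]  acc 0  |  →0  ↓0
  @1  [2,1]  acc 0  |  →0  ↓0
  @2  [2,1]  acc 0  |  →0  ↓0
  @3  [2,1]  acc 6  |  →3  ↓2
RS [3×2] PE[2][1] across cycles:
  @0  [2,1]  acc 0  |  →0  ↓0
  @1  [2,1]  acc 0  |  →0  ↓0
  @2  [2,1]  acc 0  |  →0  ↓0
  @3  [2,1]  acc 19  |  →19  ↓1

dataflow = OS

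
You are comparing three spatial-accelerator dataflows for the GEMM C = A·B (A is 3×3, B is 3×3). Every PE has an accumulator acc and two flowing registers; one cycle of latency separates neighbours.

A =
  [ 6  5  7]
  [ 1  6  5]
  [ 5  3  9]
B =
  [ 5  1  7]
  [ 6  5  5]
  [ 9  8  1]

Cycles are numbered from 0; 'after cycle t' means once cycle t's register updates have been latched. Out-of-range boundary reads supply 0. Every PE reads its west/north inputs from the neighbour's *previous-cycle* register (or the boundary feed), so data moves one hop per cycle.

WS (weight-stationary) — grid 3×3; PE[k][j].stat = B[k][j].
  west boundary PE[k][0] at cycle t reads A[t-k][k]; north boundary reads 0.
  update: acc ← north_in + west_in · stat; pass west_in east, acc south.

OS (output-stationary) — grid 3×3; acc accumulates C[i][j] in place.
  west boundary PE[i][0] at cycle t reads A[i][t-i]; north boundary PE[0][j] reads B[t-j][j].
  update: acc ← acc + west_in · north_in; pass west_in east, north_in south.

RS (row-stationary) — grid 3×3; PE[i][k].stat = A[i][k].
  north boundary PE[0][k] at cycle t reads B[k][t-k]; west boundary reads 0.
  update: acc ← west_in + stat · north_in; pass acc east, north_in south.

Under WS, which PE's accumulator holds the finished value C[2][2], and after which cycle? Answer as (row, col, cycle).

WS: C[2][2] accumulates in PE[2][2]:
  cycle 0: PE[2][2] → acc 0, east 0, south 0
  cycle 1: PE[2][2] → acc 0, east 0, south 0
  cycle 2: PE[2][2] → acc 0, east 0, south 0
  cycle 3: PE[2][2] → acc 0, east 0, south 0
  cycle 4: PE[2][2] → acc 74, east 7, south 74
  cycle 5: PE[2][2] → acc 42, east 5, south 42
  cycle 6: PE[2][2] → acc 59, east 9, south 59

(row, col, cycle) = (2, 2, 6)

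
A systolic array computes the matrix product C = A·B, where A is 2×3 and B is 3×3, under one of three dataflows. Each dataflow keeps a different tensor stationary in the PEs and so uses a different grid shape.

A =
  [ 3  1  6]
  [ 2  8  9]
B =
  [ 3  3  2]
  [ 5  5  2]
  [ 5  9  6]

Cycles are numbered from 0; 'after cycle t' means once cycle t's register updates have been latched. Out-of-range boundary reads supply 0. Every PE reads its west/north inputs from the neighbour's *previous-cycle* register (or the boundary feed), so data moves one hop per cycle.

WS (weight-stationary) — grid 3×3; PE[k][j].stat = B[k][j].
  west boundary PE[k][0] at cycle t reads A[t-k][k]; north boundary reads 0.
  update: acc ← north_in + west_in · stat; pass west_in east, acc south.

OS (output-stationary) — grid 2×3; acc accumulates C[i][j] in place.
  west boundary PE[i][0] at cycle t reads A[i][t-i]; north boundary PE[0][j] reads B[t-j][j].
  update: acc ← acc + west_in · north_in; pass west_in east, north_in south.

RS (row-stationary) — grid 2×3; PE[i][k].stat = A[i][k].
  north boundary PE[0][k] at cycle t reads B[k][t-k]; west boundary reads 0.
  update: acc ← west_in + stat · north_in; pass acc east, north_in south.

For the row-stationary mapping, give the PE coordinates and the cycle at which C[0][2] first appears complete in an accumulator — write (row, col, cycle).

(row, col, cycle) = (0, 2, 4)

RS: C[0][2] accumulates in PE[0][2]:
  @0  [0,2]  acc 0  |  →0  ↓0
  @1  [0,2]  acc 0  |  →0  ↓0
  @2  [0,2]  acc 44  |  →44  ↓5
  @3  [0,2]  acc 68  |  →68  ↓9
  @4  [0,2]  acc 44  |  →44  ↓6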